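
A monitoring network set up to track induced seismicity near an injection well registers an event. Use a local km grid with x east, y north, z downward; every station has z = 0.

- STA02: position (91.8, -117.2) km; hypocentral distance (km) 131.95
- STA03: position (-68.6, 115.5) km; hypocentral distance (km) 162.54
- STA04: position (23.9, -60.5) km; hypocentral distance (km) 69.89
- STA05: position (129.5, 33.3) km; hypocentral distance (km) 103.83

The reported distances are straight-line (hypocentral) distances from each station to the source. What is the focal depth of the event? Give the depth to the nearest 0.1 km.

Each station gives a sphere (x−x_i)² + (y−y_i)² + z² = d_i² (stations at z=0).
Subtracting the STA02 sphere from STA03 and STA04: z² cancels, leaving linear equations in x and y:
-320.8 x + 465.4 y = -13125.32
-135.8 x + 113.4 y = -5405.43
Solving: x ≈ 38.299, y ≈ -1.803 km (keep extra digits for the depth step; rounded: 38.3, -1.8).
Then from the STA02 sphere: z² = 131.95² − (x − 91.8)² − (y + 117.2)² with x = 38.299, y = -1.803, so z ≈ 35.100 ≈ 35.1 km.

z ≈ 35.1 km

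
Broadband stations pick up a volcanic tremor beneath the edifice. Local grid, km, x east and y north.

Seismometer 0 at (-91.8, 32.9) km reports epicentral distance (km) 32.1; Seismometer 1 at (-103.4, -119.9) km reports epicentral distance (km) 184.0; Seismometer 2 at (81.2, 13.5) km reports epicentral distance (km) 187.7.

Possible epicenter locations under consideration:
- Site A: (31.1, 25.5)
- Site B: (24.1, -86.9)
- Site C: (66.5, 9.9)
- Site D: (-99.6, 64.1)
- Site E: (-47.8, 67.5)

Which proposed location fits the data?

Site D

For each candidate, compare |candidate − station| to the reported distance:
Site A: residuals Seismometer 0 91.0, Seismometer 1 14.1, Seismometer 2 136.2 → max 136.2 km
Site B: residuals Seismometer 0 134.6, Seismometer 1 52.3, Seismometer 2 72.2 → max 134.6 km
Site C: residuals Seismometer 0 127.9, Seismometer 1 29.8, Seismometer 2 172.6 → max 172.6 km
Site D: residuals Seismometer 0 0.1, Seismometer 1 0.0, Seismometer 2 0.0 → max 0.1 km
Site E: residuals Seismometer 0 23.9, Seismometer 1 11.5, Seismometer 2 47.9 → max 47.9 km
Only Site D has all residuals ≈ 0.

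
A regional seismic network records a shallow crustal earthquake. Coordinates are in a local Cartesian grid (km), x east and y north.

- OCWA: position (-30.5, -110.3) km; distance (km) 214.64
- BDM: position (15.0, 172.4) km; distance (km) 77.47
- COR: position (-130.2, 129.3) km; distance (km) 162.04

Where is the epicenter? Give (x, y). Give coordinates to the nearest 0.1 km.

Circle about each station: (x + 30.5)² + (y + 110.3)² = 214.64²; (x − 15.0)² + (y − 172.4)² = 77.47²; (x + 130.2)² + (y − 129.3)² = 162.04².
Subtracting the OCWA equation from the BDM and COR equations removes the quadratic terms:
91.0 x + 565.4 y = 56919.15
-199.4 x + 479.2 y = 40387.56
Solving the 2×2 system: x ≈ 28.4, y ≈ 96.1 km.

(28.4, 96.1)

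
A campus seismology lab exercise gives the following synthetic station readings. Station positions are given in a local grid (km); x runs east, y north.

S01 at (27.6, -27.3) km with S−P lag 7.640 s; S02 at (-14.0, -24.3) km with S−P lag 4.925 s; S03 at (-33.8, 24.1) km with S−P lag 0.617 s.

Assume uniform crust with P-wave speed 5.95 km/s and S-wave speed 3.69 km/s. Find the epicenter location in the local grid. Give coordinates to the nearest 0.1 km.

(-28.5, 21.3)

Distance from S−P lag: d = Δt · v_P v_S / (v_P − v_S) = Δt · (5.95·3.69)/(5.95−3.69) ≈ 9.7148·Δt.
So d_S01 = 74.22, d_S02 = 47.85, d_S03 = 5.99 km.
Circle about each station: (x − 27.6)² + (y + 27.3)² = 74.22²; (x + 14.0)² + (y + 24.3)² = 47.85²; (x + 33.8)² + (y − 24.1)² = 5.99².
Subtracting the S01 equation from the S02 and S03 equations removes the quadratic terms:
-83.2 x + 6.0 y = 2498.43
-122.8 x + 102.8 y = 5688.93
Solving the 2×2 system: x ≈ -28.5, y ≈ 21.3 km.
Check against S01 (with the unrounded x, y): √((x − 27.6)²+(y + 27.3)²) = 74.22 ≈ 74.22 km. ✓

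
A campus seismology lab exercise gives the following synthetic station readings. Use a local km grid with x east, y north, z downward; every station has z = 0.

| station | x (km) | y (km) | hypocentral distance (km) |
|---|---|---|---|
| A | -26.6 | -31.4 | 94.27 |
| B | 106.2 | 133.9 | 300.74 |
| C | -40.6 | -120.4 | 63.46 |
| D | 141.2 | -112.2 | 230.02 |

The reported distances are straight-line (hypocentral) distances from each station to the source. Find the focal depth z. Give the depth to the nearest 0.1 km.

37.5 km

Each station gives a sphere (x−x_i)² + (y−y_i)² + z² = d_i² (stations at z=0).
Subtracting the A sphere from B and C: z² cancels, leaving linear equations in x and y:
265.6 x + 330.6 y = -54043.58
-28.0 x − 178.0 y = 19310.66
Solving: x ≈ -85.104, y ≈ -95.100 km (keep extra digits for the depth step; rounded: -85.1, -95.1).
Then from the A sphere: z² = 94.27² − (x + 26.6)² − (y + 31.4)² with x = -85.104, y = -95.100, so z ≈ 37.502 ≈ 37.5 km.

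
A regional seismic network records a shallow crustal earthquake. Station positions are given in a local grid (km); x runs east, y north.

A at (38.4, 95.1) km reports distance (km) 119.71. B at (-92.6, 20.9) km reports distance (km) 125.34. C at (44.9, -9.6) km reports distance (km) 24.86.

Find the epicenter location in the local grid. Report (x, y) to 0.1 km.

x ≈ 24.5 km, y ≈ -23.8 km

Circle about each station: (x − 38.4)² + (y − 95.1)² = 119.71²; (x + 92.6)² + (y − 20.9)² = 125.34²; (x − 44.9)² + (y + 9.6)² = 24.86².
Subtracting the A equation from the B and C equations removes the quadratic terms:
-262.0 x − 148.4 y = -2886.63
13.0 x − 209.4 y = 5302.06
Solving the 2×2 system: x ≈ 24.5, y ≈ -23.8 km.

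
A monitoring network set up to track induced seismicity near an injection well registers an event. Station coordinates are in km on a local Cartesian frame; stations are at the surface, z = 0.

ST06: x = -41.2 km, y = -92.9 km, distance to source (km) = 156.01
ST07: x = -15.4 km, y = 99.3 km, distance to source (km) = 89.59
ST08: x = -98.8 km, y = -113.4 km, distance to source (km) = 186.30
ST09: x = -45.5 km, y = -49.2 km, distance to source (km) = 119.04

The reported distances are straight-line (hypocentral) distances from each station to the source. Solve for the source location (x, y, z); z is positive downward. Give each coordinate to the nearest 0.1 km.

(-33.2, 46.3, 70.0)

Each station gives a sphere (x−x_i)² + (y−y_i)² + z² = d_i² (stations at z=0).
Subtracting the ST06 sphere from ST07 and ST08: z² cancels, leaving linear equations in x and y:
51.6 x + 384.4 y = 16082.55
-115.2 x − 41.0 y = 1924.58
Solving: x ≈ -33.182, y ≈ 46.292 km (keep extra digits for the depth step; rounded: -33.2, 46.3).
Then from the ST06 sphere: z² = 156.01² − (x + 41.2)² − (y + 92.9)² with x = -33.182, y = 46.292, so z ≈ 70.003 ≈ 70.0 km.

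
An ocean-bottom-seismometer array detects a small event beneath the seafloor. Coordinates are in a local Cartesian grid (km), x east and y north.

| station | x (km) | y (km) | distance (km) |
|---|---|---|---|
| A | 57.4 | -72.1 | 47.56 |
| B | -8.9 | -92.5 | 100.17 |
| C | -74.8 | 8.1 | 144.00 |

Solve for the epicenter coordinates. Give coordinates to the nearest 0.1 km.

Circle about each station: (x − 57.4)² + (y + 72.1)² = 47.56²; (x + 8.9)² + (y + 92.5)² = 100.17²; (x + 74.8)² + (y − 8.1)² = 144.00².
Subtracting the A equation from the B and C equations removes the quadratic terms:
-132.6 x − 40.8 y = -7629.79
-264.4 x + 160.4 y = -21306.57
Solving the 2×2 system: x ≈ 65.3, y ≈ -25.2 km.
Check against A (with the unrounded x, y): √((x − 57.4)²+(y + 72.1)²) = 47.56 ≈ 47.56 km. ✓

x ≈ 65.3 km, y ≈ -25.2 km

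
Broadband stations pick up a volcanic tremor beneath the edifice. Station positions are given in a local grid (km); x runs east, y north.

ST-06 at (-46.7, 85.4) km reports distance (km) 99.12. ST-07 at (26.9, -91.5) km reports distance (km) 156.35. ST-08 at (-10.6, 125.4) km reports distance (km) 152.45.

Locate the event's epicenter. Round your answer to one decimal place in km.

Circle about each station: (x + 46.7)² + (y − 85.4)² = 99.12²; (x − 26.9)² + (y + 91.5)² = 156.35²; (x + 10.6)² + (y − 125.4)² = 152.45².
Subtracting pairs of circle equations eliminates x²+y² and gives linear equations (the radical axes):
147.2 x − 353.8 y = -14998.74
72.2 x + 80.0 y = -7052.76
Solving the 2×2 system: x ≈ -99.0, y ≈ 1.2 km.
Check against ST-06 (with the unrounded x, y): √((x + 46.7)²+(y − 85.4)²) = 99.13 ≈ 99.12 km. ✓

-99.0 km east, 1.2 km north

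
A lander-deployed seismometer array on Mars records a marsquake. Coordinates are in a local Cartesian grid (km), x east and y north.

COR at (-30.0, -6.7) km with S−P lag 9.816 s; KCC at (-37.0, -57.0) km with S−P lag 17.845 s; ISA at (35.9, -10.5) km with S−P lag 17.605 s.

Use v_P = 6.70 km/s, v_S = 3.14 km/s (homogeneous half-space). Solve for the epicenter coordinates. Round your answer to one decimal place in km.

(-50.4, 47.6)

Distance from S−P lag: d = Δt · v_P v_S / (v_P − v_S) = Δt · (6.70·3.14)/(6.70−3.14) ≈ 5.9096·Δt.
So d_COR = 58.01, d_KCC = 105.46, d_ISA = 104.04 km.
Circle about each station: (x + 30.0)² + (y + 6.7)² = 58.01²; (x + 37.0)² + (y + 57.0)² = 105.46²; (x − 35.9)² + (y + 10.5)² = 104.04².
Subtracting the COR equation from the KCC and ISA equations removes the quadratic terms:
-14.0 x − 100.6 y = -4083.54
131.8 x − 7.6 y = -7004.99
Solving the 2×2 system: x ≈ -50.4, y ≈ 47.6 km.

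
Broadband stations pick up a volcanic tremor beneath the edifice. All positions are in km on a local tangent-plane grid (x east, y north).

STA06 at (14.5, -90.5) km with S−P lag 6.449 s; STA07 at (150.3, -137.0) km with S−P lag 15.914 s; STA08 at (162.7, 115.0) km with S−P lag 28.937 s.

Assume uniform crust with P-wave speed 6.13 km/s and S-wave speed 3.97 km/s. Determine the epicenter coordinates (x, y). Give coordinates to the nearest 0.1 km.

x ≈ -28.6 km, y ≈ -149.0 km

Distance from S−P lag: d = Δt · v_P v_S / (v_P − v_S) = Δt · (6.13·3.97)/(6.13−3.97) ≈ 11.2667·Δt.
So d_STA06 = 72.66, d_STA07 = 179.30, d_STA08 = 326.02 km.
Circle about each station: (x − 14.5)² + (y + 90.5)² = 72.66²; (x − 150.3)² + (y + 137.0)² = 179.30²; (x − 162.7)² + (y − 115.0)² = 326.02².
Subtracting the STA06 equation from the STA07 and STA08 equations removes the quadratic terms:
271.6 x − 93.0 y = 6089.58
296.4 x + 411.0 y = -69713.77
Solving the 2×2 system: x ≈ -28.6, y ≈ -149.0 km.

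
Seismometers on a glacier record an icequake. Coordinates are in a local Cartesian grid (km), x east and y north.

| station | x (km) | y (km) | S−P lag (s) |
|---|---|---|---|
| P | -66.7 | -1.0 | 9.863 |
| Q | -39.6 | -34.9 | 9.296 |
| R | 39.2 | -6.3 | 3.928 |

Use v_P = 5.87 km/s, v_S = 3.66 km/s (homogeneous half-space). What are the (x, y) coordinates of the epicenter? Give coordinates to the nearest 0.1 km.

(24.4, 28.9)

Distance from S−P lag: d = Δt · v_P v_S / (v_P − v_S) = Δt · (5.87·3.66)/(5.87−3.66) ≈ 9.7214·Δt.
So d_P = 95.88, d_Q = 90.37, d_R = 38.19 km.
Circle about each station: (x + 66.7)² + (y + 1.0)² = 95.88²; (x + 39.6)² + (y + 34.9)² = 90.37²; (x − 39.2)² + (y + 6.3)² = 38.19².
Subtracting the P equation from the Q and R equations removes the quadratic terms:
54.2 x − 67.8 y = -637.48
211.8 x − 10.6 y = 4860.94
Solving the 2×2 system: x ≈ 24.4, y ≈ 28.9 km.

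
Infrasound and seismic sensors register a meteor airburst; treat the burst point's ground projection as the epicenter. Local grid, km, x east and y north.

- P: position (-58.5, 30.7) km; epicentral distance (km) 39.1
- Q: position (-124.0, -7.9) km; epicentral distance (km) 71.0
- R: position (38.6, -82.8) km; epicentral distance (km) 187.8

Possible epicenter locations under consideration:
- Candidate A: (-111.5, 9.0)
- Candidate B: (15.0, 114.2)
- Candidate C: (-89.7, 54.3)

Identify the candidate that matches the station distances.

For each candidate, compare |candidate − station| to the reported distance:
Candidate A: residuals P 18.2, Q 50.0, R 11.9 → max 50.0 km
Candidate B: residuals P 72.1, Q 114.0, R 10.6 → max 114.0 km
Candidate C: residuals P 0.0, Q 0.0, R 0.0 → max 0.0 km
Only Candidate C has all residuals ≈ 0.

Candidate C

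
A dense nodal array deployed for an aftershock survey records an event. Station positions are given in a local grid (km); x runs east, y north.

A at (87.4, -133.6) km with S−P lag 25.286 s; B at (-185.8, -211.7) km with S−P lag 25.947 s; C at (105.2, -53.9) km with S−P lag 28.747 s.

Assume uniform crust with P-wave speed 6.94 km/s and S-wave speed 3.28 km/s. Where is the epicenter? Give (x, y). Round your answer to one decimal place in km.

(-66.8, -102.7)

Distance from S−P lag: d = Δt · v_P v_S / (v_P − v_S) = Δt · (6.94·3.28)/(6.94−3.28) ≈ 6.2195·Δt.
So d_A = 157.27, d_B = 161.38, d_C = 178.79 km.
Circle about each station: (x − 87.4)² + (y + 133.6)² = 157.27²; (x + 185.8)² + (y + 211.7)² = 161.38²; (x − 105.2)² + (y + 53.9)² = 178.79².
Subtracting the A equation from the B and C equations removes the quadratic terms:
-546.4 x − 156.2 y = 52541.16
35.6 x + 159.4 y = -18747.48
Solving the 2×2 system: x ≈ -66.8, y ≈ -102.7 km.
Check against A (with the unrounded x, y): √((x − 87.4)²+(y + 133.6)²) = 157.27 ≈ 157.27 km. ✓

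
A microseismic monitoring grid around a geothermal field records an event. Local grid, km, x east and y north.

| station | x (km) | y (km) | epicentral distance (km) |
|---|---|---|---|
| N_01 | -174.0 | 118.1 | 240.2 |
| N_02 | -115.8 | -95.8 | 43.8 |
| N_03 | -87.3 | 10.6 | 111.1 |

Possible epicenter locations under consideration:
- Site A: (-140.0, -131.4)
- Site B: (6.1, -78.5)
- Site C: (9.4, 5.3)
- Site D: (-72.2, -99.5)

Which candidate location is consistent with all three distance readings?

For each candidate, compare |candidate − station| to the reported distance:
Site A: residuals N_01 11.6, N_02 0.8, N_03 40.4 → max 40.4 km
Site B: residuals N_01 26.4, N_02 79.3, N_03 18.0 → max 79.3 km
Site C: residuals N_01 24.9, N_02 117.1, N_03 14.3 → max 117.1 km
Site D: residuals N_01 0.0, N_02 0.0, N_03 0.0 → max 0.0 km
Only Site D has all residuals ≈ 0.

Site D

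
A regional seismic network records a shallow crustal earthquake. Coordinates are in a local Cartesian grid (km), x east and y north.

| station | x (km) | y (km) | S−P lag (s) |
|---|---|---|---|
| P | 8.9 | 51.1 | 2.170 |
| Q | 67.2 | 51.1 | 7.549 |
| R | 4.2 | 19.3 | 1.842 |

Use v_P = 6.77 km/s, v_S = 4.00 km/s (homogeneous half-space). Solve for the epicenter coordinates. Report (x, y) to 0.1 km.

(-4.8, 34.9)

Distance from S−P lag: d = Δt · v_P v_S / (v_P − v_S) = Δt · (6.77·4.00)/(6.77−4.00) ≈ 9.7762·Δt.
So d_P = 21.21, d_Q = 73.80, d_R = 18.01 km.
Circle about each station: (x − 8.9)² + (y − 51.1)² = 21.21²; (x − 67.2)² + (y − 51.1)² = 73.80²; (x − 4.2)² + (y − 19.3)² = 18.01².
Subtracting the P equation from the Q and R equations removes the quadratic terms:
116.6 x + 0.0 y = -559.95
-9.4 x − 63.6 y = -2174.79
Solving the 2×2 system: x ≈ -4.8, y ≈ 34.9 km.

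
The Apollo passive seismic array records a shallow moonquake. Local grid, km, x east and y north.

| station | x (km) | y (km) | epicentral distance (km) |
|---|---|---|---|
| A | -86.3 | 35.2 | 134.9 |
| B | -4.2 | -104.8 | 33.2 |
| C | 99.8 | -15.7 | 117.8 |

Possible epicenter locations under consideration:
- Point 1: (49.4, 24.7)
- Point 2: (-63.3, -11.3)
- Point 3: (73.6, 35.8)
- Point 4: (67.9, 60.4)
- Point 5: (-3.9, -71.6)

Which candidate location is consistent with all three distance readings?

For each candidate, compare |candidate − station| to the reported distance:
Point 1: residuals A 1.2, B 107.0, C 53.2 → max 107.0 km
Point 2: residuals A 83.0, B 77.4, C 45.4 → max 83.0 km
Point 3: residuals A 25.0, B 127.5, C 60.0 → max 127.5 km
Point 4: residuals A 21.3, B 147.0, C 35.3 → max 147.0 km
Point 5: residuals A 0.0, B 0.0, C 0.0 → max 0.0 km
Only Point 5 has all residuals ≈ 0.

Point 5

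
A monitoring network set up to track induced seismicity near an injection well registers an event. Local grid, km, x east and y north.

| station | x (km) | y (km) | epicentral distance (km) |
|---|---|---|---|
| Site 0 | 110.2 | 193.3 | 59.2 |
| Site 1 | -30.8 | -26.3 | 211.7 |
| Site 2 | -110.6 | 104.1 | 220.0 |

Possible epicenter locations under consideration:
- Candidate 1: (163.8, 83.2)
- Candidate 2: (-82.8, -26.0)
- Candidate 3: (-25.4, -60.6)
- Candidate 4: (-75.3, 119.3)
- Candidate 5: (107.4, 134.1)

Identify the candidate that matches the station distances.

For each candidate, compare |candidate − station| to the reported distance:
Candidate 1: residuals Site 0 63.3, Site 1 11.6, Site 2 55.2 → max 63.3 km
Candidate 2: residuals Site 0 232.9, Site 1 159.7, Site 2 87.0 → max 232.9 km
Candidate 3: residuals Site 0 228.6, Site 1 177.0, Site 2 34.6 → max 228.6 km
Candidate 4: residuals Site 0 140.5, Site 1 59.5, Site 2 181.6 → max 181.6 km
Candidate 5: residuals Site 0 0.1, Site 1 0.0, Site 2 0.1 → max 0.1 km
Only Candidate 5 has all residuals ≈ 0.

Candidate 5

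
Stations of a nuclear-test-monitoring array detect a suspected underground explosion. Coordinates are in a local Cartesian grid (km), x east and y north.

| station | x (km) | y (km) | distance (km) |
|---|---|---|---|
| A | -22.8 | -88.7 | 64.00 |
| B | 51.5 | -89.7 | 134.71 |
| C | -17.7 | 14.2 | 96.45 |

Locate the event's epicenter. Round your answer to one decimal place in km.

Circle about each station: (x + 22.8)² + (y + 88.7)² = 64.00²; (x − 51.5)² + (y + 89.7)² = 134.71²; (x + 17.7)² + (y − 14.2)² = 96.45².
Subtracting pairs of circle equations eliminates x²+y² and gives linear equations (the radical axes):
148.6 x − 2.0 y = -11739.97
10.2 x + 205.8 y = -13079.20
Solving the 2×2 system: x ≈ -79.8, y ≈ -59.6 km.
Check against A (with the unrounded x, y): √((x + 22.8)²+(y + 88.7)²) = 64.00 ≈ 64.00 km. ✓

x ≈ -79.8 km, y ≈ -59.6 km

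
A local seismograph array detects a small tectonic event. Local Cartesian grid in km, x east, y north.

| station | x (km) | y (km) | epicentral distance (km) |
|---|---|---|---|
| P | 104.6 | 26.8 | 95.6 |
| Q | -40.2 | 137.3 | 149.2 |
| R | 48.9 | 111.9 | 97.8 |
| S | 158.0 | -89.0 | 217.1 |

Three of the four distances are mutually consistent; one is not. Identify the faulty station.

Solve using three stations at a time. Using P, Q, S (subtract circle equations pairwise → linear system) gives (x, y) ≈ (108.2, 122.3).
Distances from that point to each station vs reported:
  P: calculated 95.6 vs reported 95.6 → residual 0.0 km
  Q: calculated 149.2 vs reported 149.2 → residual 0.0 km
  R: calculated 60.2 vs reported 97.8 → residual 37.6 km
  S: calculated 217.1 vs reported 217.1 → residual 0.0 km
P, Q, S are mutually consistent (residuals ≈ 0); R is off by 37.6 km.

R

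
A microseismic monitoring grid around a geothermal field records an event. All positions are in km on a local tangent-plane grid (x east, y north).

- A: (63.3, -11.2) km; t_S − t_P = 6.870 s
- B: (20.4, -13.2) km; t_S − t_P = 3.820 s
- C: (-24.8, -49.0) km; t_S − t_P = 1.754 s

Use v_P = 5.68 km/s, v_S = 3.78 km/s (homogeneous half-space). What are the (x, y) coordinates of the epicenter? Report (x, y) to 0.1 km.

Distance from S−P lag: d = Δt · v_P v_S / (v_P − v_S) = Δt · (5.68·3.78)/(5.68−3.78) ≈ 11.3002·Δt.
So d_A = 77.63, d_B = 43.17, d_C = 19.82 km.
Circle about each station: (x − 63.3)² + (y + 11.2)² = 77.63²; (x − 20.4)² + (y + 13.2)² = 43.17²; (x + 24.8)² + (y + 49.0)² = 19.82².
Subtracting pairs of circle equations eliminates x²+y² and gives linear equations (the radical axes):
-85.8 x − 4.0 y = 620.84
-176.2 x − 75.6 y = 4517.29
Solving the 2×2 system: x ≈ -5.0, y ≈ -48.1 km.

-5.0 km east, -48.1 km north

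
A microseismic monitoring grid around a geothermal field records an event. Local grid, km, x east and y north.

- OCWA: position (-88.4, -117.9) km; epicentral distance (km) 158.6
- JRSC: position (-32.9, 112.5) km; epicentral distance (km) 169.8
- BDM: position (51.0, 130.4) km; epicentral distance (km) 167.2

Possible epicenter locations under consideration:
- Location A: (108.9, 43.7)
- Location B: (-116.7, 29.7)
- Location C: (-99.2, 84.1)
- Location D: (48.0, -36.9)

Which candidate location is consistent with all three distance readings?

Location D

For each candidate, compare |candidate − station| to the reported distance:
Location A: residuals OCWA 96.4, JRSC 12.2, BDM 62.9 → max 96.4 km
Location B: residuals OCWA 8.3, JRSC 52.0, BDM 28.4 → max 52.0 km
Location C: residuals OCWA 43.7, JRSC 97.7, BDM 10.0 → max 97.7 km
Location D: residuals OCWA 0.0, JRSC 0.1, BDM 0.1 → max 0.1 km
Only Location D has all residuals ≈ 0.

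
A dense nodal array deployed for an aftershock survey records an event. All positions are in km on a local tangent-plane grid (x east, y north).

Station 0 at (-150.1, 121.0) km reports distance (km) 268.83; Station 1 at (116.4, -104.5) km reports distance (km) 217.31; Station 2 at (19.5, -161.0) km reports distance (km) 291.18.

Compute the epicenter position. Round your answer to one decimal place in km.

Circle about each station: (x + 150.1)² + (y − 121.0)² = 268.83²; (x − 116.4)² + (y + 104.5)² = 217.31²; (x − 19.5)² + (y + 161.0)² = 291.18².
Subtracting the Station 0 equation from the Station 1 and Station 2 equations removes the quadratic terms:
533.0 x − 451.0 y = 12344.13
339.2 x − 564.0 y = -23385.98
Solving the 2×2 system: x ≈ 118.6, y ≈ 112.8 km.
Check against Station 0 (with the unrounded x, y): √((x + 150.1)²+(y − 121.0)²) = 268.82 ≈ 268.83 km. ✓

x ≈ 118.6 km, y ≈ 112.8 km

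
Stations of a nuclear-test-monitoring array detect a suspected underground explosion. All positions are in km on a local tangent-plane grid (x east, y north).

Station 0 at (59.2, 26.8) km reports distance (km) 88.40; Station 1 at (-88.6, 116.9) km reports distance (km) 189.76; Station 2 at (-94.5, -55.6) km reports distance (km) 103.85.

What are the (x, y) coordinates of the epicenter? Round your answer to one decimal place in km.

x ≈ 8.9 km, y ≈ -45.9 km

Circle about each station: (x − 59.2)² + (y − 26.8)² = 88.40²; (x + 88.6)² + (y − 116.9)² = 189.76²; (x + 94.5)² + (y + 55.6)² = 103.85².
Subtracting the Station 0 equation from the Station 1 and Station 2 equations removes the quadratic terms:
-295.6 x + 180.2 y = -10901.61
-307.4 x − 164.8 y = 4828.47
Solving the 2×2 system: x ≈ 8.9, y ≈ -45.9 km.
Check against Station 0 (with the unrounded x, y): √((x − 59.2)²+(y − 26.8)²) = 88.40 ≈ 88.40 km. ✓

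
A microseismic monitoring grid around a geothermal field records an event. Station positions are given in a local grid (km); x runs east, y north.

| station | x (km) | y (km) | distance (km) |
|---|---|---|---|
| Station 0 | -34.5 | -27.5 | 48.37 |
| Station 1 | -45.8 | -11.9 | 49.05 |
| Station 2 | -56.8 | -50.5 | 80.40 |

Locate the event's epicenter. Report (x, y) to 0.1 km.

x ≈ -0.5 km, y ≈ 6.9 km

Circle about each station: (x + 34.5)² + (y + 27.5)² = 48.37²; (x + 45.8)² + (y + 11.9)² = 49.05²; (x + 56.8)² + (y + 50.5)² = 80.40².
Subtracting pairs of circle equations eliminates x²+y² and gives linear equations (the radical axes):
-22.6 x + 31.2 y = 226.50
-44.6 x − 46.0 y = -294.51
Solving the 2×2 system: x ≈ -0.5, y ≈ 6.9 km.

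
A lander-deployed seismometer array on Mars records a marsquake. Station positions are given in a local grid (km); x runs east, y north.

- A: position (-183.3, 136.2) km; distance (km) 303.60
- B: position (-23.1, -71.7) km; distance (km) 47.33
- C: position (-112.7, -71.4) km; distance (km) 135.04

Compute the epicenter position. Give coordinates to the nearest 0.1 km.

Circle about each station: (x + 183.3)² + (y − 136.2)² = 303.60²; (x + 23.1)² + (y + 71.7)² = 47.33²; (x + 112.7)² + (y + 71.4)² = 135.04².
Subtracting pairs of circle equations eliminates x²+y² and gives linear equations (the radical axes):
320.4 x − 415.8 y = 43458.00
141.2 x − 415.2 y = 39587.08
Solving the 2×2 system: x ≈ 21.3, y ≈ -88.1 km.

(21.3, -88.1)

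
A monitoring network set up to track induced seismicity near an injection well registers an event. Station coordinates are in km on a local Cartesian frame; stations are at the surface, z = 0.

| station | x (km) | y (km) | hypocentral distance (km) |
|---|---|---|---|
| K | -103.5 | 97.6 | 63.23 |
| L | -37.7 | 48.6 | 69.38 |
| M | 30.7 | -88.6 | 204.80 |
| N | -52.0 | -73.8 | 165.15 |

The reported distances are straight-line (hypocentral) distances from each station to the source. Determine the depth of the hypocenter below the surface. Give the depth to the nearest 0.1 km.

Each station gives a sphere (x−x_i)² + (y−y_i)² + z² = d_i² (stations at z=0).
Subtracting the K sphere from L and M: z² cancels, leaving linear equations in x and y:
131.6 x − 98.0 y = -17270.31
268.4 x − 372.4 y = -49390.57
Solving: x ≈ -70.082, y ≈ 82.117 km (keep extra digits for the depth step; rounded: -70.1, 82.1).
Then from the K sphere: z² = 63.23² − (x + 103.5)² − (y − 97.6)² with x = -70.082, y = 82.117, so z ≈ 51.396 ≈ 51.4 km.

51.4 km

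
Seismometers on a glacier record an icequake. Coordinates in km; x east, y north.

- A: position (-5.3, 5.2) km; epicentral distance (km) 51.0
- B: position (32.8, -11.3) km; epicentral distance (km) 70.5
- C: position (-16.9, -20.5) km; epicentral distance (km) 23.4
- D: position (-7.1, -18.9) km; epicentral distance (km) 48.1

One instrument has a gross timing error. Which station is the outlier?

Solve using three stations at a time. Using A, B, C (subtract circle equations pairwise → linear system) gives (x, y) ≈ (-32.5, -38.0).
Distances from that point to each station vs reported:
  A: calculated 51.0 vs reported 51.0 → residual 0.0 km
  B: calculated 70.5 vs reported 70.5 → residual 0.0 km
  C: calculated 23.4 vs reported 23.4 → residual 0.0 km
  D: calculated 31.7 vs reported 48.1 → residual 16.4 km
A, B, C are mutually consistent (residuals ≈ 0); D is off by 16.4 km.

D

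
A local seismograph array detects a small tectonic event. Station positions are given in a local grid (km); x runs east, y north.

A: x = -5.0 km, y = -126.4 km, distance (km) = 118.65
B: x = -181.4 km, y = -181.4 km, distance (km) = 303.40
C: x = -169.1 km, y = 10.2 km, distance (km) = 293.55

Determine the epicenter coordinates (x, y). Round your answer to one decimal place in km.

Circle about each station: (x + 5.0)² + (y + 126.4)² = 118.65²; (x + 181.4)² + (y + 181.4)² = 303.40²; (x + 169.1)² + (y − 10.2)² = 293.55².
Subtracting the A equation from the B and C equations removes the quadratic terms:
-352.8 x − 110.0 y = -28163.78
-328.2 x + 273.2 y = -59396.89
Solving the 2×2 system: x ≈ 107.4, y ≈ -88.4 km.

x ≈ 107.4 km, y ≈ -88.4 km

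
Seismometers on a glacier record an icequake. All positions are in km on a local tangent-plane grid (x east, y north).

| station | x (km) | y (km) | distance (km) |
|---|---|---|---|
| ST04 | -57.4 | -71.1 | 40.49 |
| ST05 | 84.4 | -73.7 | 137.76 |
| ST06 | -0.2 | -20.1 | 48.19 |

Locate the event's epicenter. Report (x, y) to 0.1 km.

Circle about each station: (x + 57.4)² + (y + 71.1)² = 40.49²; (x − 84.4)² + (y + 73.7)² = 137.76²; (x + 0.2)² + (y + 20.1)² = 48.19².
Subtracting pairs of circle equations eliminates x²+y² and gives linear equations (the radical axes):
283.6 x − 5.2 y = -13133.30
114.4 x + 102.0 y = -8628.76
Solving the 2×2 system: x ≈ -46.9, y ≈ -32.0 km.
Check against ST04 (with the unrounded x, y): √((x + 57.4)²+(y + 71.1)²) = 40.49 ≈ 40.49 km. ✓

-46.9 km east, -32.0 km north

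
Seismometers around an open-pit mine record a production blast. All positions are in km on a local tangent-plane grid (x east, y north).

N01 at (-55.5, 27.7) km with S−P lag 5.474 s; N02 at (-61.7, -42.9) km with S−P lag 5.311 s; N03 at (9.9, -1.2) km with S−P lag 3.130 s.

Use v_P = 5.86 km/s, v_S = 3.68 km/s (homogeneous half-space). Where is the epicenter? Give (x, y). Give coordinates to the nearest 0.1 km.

Distance from S−P lag: d = Δt · v_P v_S / (v_P − v_S) = Δt · (5.86·3.68)/(5.86−3.68) ≈ 9.8921·Δt.
So d_N01 = 54.15, d_N02 = 52.54, d_N03 = 30.96 km.
Circle about each station: (x + 55.5)² + (y − 27.7)² = 54.15²; (x + 61.7)² + (y + 42.9)² = 52.54²; (x − 9.9)² + (y + 1.2)² = 30.96².
Subtracting the N01 equation from the N02 and N03 equations removes the quadratic terms:
-12.4 x − 141.2 y = 1971.53
130.8 x − 57.8 y = -1774.39
Solving the 2×2 system: x ≈ -19.0, y ≈ -12.3 km.

x ≈ -19.0 km, y ≈ -12.3 km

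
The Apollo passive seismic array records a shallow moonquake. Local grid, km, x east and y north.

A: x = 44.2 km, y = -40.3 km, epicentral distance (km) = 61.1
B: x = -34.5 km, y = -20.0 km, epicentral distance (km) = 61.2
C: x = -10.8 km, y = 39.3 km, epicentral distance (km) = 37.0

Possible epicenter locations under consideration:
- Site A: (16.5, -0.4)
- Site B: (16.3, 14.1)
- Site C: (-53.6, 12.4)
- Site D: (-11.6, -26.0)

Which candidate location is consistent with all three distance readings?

For each candidate, compare |candidate − station| to the reported distance:
Site A: residuals A 12.5, B 6.6, C 11.2 → max 12.5 km
Site B: residuals A 0.0, B 0.0, C 0.0 → max 0.0 km
Site C: residuals A 50.0, B 23.6, C 13.6 → max 50.0 km
Site D: residuals A 3.5, B 37.5, C 28.3 → max 37.5 km
Only Site B has all residuals ≈ 0.

Site B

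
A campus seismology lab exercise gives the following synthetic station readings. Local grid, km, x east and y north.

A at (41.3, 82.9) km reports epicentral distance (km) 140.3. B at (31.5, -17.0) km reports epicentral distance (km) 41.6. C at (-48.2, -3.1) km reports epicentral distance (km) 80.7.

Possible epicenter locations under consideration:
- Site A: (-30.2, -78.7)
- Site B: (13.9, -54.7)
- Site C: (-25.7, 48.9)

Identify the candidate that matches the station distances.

Site B

For each candidate, compare |candidate − station| to the reported distance:
Site A: residuals A 36.4, B 45.7, C 3.0 → max 45.7 km
Site B: residuals A 0.0, B 0.0, C 0.0 → max 0.0 km
Site C: residuals A 65.2, B 45.7, C 24.0 → max 65.2 km
Only Site B has all residuals ≈ 0.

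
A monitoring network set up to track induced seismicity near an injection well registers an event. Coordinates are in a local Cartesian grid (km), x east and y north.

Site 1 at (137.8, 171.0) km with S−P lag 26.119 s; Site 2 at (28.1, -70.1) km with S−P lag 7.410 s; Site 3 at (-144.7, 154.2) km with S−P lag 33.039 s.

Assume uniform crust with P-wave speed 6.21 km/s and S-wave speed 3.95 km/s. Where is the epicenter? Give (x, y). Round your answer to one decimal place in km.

x ≈ 98.1 km, y ≈ -109.7 km

Distance from S−P lag: d = Δt · v_P v_S / (v_P − v_S) = Δt · (6.21·3.95)/(6.21−3.95) ≈ 10.8538·Δt.
So d_Site 1 = 283.49, d_Site 2 = 80.43, d_Site 3 = 358.60 km.
Circle about each station: (x − 137.8)² + (y − 171.0)² = 283.49²; (x − 28.1)² + (y + 70.1)² = 80.43²; (x + 144.7)² + (y − 154.2)² = 358.60².
Subtracting the Site 1 equation from the Site 2 and Site 3 equations removes the quadratic terms:
-219.4 x − 482.2 y = 31371.38
-565.0 x − 33.6 y = -51741.49
Solving the 2×2 system: x ≈ 98.1, y ≈ -109.7 km.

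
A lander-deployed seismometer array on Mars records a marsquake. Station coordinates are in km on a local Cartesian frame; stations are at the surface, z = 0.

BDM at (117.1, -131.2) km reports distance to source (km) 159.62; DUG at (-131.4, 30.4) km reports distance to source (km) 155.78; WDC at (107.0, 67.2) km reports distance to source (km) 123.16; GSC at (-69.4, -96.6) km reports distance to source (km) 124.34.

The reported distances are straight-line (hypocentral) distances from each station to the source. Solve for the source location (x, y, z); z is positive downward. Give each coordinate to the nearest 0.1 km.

Each station gives a sphere (x−x_i)² + (y−y_i)² + z² = d_i² (stations at z=0).
Subtracting the BDM sphere from DUG and WDC: z² cancels, leaving linear equations in x and y:
-497.0 x + 323.2 y = -11524.59
-20.2 x + 396.8 y = -4650.85
Solving: x ≈ 16.099, y ≈ -10.901 km (keep extra digits for the depth step; rounded: 16.1, -10.9).
Then from the BDM sphere: z² = 159.62² − (x − 117.1)² − (y + 131.2)² with x = 16.099, y = -10.901, so z ≈ 28.381 ≈ 28.4 km.
Check against GSC (with the unrounded solution): distance 124.34 ≈ 124.34 km. ✓

x ≈ 16.1 km, y ≈ -10.9 km, depth ≈ 28.4 km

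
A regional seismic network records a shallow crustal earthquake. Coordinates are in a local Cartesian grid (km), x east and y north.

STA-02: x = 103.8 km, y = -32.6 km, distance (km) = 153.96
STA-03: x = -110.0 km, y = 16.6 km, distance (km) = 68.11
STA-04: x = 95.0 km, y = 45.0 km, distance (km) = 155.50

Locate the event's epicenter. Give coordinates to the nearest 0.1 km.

Circle about each station: (x − 103.8)² + (y + 32.6)² = 153.96²; (x + 110.0)² + (y − 16.6)² = 68.11²; (x − 95.0)² + (y − 45.0)² = 155.50².
Subtracting the STA-02 equation from the STA-03 and STA-04 equations removes the quadratic terms:
-427.6 x + 98.4 y = 19603.07
-17.6 x + 155.2 y = -1263.77
Solving the 2×2 system: x ≈ -49.0, y ≈ -13.7 km.

(-49.0, -13.7)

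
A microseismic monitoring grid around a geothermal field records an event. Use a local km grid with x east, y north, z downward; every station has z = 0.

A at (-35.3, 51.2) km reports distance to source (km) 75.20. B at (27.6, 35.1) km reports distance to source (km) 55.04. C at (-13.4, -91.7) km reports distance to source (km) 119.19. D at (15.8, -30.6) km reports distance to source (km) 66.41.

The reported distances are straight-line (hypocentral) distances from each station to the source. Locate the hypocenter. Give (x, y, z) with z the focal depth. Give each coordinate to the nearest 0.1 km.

Each station gives a sphere (x−x_i)² + (y−y_i)² + z² = d_i² (stations at z=0).
Subtracting the A sphere from B and C: z² cancels, leaving linear equations in x and y:
125.8 x − 32.2 y = 751.88
43.8 x − 285.8 y = -3830.30
Solving: x ≈ 9.791, y ≈ 14.903 km (keep extra digits for the depth step; rounded: 9.8, 14.9).
Then from the A sphere: z² = 75.20² − (x + 35.3)² − (y − 51.2)² with x = 9.791, y = 14.903, so z ≈ 48.004 ≈ 48.0 km.

x ≈ 9.8 km, y ≈ 14.9 km, depth ≈ 48.0 km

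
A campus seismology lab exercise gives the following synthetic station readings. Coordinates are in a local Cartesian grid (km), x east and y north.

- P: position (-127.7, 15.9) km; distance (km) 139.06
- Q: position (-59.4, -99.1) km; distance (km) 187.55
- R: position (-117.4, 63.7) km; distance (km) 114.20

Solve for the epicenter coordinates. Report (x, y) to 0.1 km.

x ≈ -4.4 km, y ≈ 80.2 km

Circle about each station: (x + 127.7)² + (y − 15.9)² = 139.06²; (x + 59.4)² + (y + 99.1)² = 187.55²; (x + 117.4)² + (y − 63.7)² = 114.20².
Subtracting pairs of circle equations eliminates x²+y² and gives linear equations (the radical axes):
136.6 x − 230.0 y = -19048.25
20.6 x + 95.6 y = 7576.39
Solving the 2×2 system: x ≈ -4.4, y ≈ 80.2 km.
Check against P (with the unrounded x, y): √((x + 127.7)²+(y − 15.9)²) = 139.05 ≈ 139.06 km. ✓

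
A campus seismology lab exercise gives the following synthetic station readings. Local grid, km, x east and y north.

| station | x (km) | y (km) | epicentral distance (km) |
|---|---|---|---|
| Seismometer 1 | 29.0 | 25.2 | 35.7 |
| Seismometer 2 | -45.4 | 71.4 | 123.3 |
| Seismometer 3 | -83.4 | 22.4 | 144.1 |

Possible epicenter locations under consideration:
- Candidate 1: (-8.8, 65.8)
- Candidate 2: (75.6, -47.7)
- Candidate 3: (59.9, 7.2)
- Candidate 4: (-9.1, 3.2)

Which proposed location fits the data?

For each candidate, compare |candidate − station| to the reported distance:
Candidate 1: residuals Seismometer 1 19.8, Seismometer 2 86.3, Seismometer 3 57.8 → max 86.3 km
Candidate 2: residuals Seismometer 1 50.8, Seismometer 2 46.5, Seismometer 3 29.7 → max 50.8 km
Candidate 3: residuals Seismometer 1 0.1, Seismometer 2 0.0, Seismometer 3 0.0 → max 0.1 km
Candidate 4: residuals Seismometer 1 8.3, Seismometer 2 46.0, Seismometer 3 67.4 → max 67.4 km
Only Candidate 3 has all residuals ≈ 0.

Candidate 3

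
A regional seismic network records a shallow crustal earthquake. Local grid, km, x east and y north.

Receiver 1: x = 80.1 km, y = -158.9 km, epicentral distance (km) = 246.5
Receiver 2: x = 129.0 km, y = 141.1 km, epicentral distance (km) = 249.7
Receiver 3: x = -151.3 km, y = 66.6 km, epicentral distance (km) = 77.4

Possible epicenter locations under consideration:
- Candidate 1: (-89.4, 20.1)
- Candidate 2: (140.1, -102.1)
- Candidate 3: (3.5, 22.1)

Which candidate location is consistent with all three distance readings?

Candidate 1

For each candidate, compare |candidate − station| to the reported distance:
Candidate 1: residuals Receiver 1 0.0, Receiver 2 0.0, Receiver 3 0.0 → max 0.0 km
Candidate 2: residuals Receiver 1 163.9, Receiver 2 6.2, Receiver 3 259.3 → max 259.3 km
Candidate 3: residuals Receiver 1 50.0, Receiver 2 76.8, Receiver 3 83.7 → max 83.7 km
Only Candidate 1 has all residuals ≈ 0.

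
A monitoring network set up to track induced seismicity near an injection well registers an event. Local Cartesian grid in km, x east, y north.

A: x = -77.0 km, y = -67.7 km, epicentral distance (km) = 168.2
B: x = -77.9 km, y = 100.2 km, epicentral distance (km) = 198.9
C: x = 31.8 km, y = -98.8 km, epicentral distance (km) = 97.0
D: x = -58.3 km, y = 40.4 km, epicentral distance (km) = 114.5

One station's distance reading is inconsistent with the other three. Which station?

Solve using three stations at a time. Using A, B, C (subtract circle equations pairwise → linear system) gives (x, y) ≈ (83.3, -16.5).
Distances from that point to each station vs reported:
  A: calculated 168.3 vs reported 168.2 → residual 0.1 km
  B: calculated 199.0 vs reported 198.9 → residual 0.1 km
  C: calculated 97.1 vs reported 97.0 → residual 0.1 km
  D: calculated 152.6 vs reported 114.5 → residual 38.1 km
A, B, C are mutually consistent (residuals ≈ 0); D is off by 38.1 km.

D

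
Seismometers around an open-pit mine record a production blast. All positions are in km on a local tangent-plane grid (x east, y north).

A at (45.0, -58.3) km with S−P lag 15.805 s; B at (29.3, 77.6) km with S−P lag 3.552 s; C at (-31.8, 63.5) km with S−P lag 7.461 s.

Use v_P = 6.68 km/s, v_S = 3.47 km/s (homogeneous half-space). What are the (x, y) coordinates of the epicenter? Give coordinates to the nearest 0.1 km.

x ≈ 21.1 km, y ≈ 53.3 km

Distance from S−P lag: d = Δt · v_P v_S / (v_P − v_S) = Δt · (6.68·3.47)/(6.68−3.47) ≈ 7.2211·Δt.
So d_A = 114.13, d_B = 25.65, d_C = 53.88 km.
Circle about each station: (x − 45.0)² + (y + 58.3)² = 114.13²; (x − 29.3)² + (y − 77.6)² = 25.65²; (x + 31.8)² + (y − 63.5)² = 53.88².
Subtracting the A equation from the B and C equations removes the quadratic terms:
-31.4 x + 271.8 y = 13824.09
-153.6 x + 243.6 y = 9742.20
Solving the 2×2 system: x ≈ 21.1, y ≈ 53.3 km.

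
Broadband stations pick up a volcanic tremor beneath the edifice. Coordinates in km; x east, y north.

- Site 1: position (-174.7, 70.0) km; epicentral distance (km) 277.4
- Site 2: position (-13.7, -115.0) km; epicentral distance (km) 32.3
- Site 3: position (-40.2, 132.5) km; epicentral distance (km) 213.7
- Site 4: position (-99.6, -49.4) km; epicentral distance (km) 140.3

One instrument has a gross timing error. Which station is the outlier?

Solve using three stations at a time. Using Site 1, Site 2, Site 4 (subtract circle equations pairwise → linear system) gives (x, y) ≈ (10.1, -136.9).
Distances from that point to each station vs reported:
  Site 1: calculated 277.4 vs reported 277.4 → residual 0.0 km
  Site 2: calculated 32.3 vs reported 32.3 → residual 0.0 km
  Site 3: calculated 274.1 vs reported 213.7 → residual 60.4 km
  Site 4: calculated 140.3 vs reported 140.3 → residual 0.0 km
Site 1, Site 2, Site 4 are mutually consistent (residuals ≈ 0); Site 3 is off by 60.4 km.

Site 3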